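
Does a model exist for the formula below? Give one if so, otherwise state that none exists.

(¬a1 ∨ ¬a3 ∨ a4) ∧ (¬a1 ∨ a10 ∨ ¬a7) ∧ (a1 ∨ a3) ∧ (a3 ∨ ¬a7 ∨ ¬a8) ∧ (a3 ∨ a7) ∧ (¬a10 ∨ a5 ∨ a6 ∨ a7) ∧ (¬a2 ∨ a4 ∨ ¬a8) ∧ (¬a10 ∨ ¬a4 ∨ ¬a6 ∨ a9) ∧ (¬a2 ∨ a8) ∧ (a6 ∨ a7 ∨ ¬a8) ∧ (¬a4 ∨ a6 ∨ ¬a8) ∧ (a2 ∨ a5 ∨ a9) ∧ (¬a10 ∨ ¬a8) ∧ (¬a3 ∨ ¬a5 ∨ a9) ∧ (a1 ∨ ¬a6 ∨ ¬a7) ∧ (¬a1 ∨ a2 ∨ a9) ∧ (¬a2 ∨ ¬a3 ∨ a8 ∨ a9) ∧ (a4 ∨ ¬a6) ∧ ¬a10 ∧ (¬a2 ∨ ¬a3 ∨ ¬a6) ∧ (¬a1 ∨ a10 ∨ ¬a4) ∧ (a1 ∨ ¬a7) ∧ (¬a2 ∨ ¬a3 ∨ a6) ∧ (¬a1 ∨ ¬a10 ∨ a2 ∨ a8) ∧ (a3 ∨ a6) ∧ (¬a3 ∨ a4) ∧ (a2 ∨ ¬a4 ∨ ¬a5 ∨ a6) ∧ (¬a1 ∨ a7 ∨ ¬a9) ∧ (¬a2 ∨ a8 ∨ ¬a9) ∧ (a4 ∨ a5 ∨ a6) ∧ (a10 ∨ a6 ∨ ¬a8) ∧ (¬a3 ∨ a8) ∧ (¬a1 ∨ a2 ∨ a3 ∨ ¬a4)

Unit clause (¬a10) forces a10 = False.
Try a1 = True:
  (¬a1 ∨ a10 ∨ ¬a7) forces a7 = False.
  (a3 ∨ a7) forces a3 = True.
  (¬a1 ∨ ¬a3 ∨ a4) forces a4 = True.
  clause (¬a1 ∨ a10 ∨ ¬a4) is falsified — backtrack.
So a1 = False.
  then (a1 ∨ a3) forces a3 = True.
  then (a1 ∨ ¬a7) forces a7 = False.
  then (¬a3 ∨ a4) forces a4 = True.
  then (¬a3 ∨ a8) forces a8 = True.
  then (a6 ∨ a7 ∨ ¬a8) forces a6 = True.
  then (¬a2 ∨ ¬a3 ∨ ¬a6) forces a2 = False.
Set a5 = True.
  then (¬a3 ∨ ¬a5 ∨ a9) forces a9 = True.
All clauses satisfied.

a1: False, a2: False, a3: True, a4: True, a5: True, a6: True, a7: False, a8: True, a9: True, a10: False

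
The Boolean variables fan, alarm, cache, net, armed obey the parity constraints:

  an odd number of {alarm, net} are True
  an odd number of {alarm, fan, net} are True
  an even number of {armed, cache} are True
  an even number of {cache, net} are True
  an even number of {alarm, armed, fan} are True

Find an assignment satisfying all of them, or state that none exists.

Unsatisfiable — no assignment works.

Adding constraints 2, 3, 4, 5 mod 2: every variable appears an even number of times on the left, so the left side is 0.
But the right sides sum to 1 (mod 2). 0 ≠ 1 — the system is inconsistent.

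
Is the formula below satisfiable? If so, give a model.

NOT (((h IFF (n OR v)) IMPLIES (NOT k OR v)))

k=T; h=T; n=T; v=F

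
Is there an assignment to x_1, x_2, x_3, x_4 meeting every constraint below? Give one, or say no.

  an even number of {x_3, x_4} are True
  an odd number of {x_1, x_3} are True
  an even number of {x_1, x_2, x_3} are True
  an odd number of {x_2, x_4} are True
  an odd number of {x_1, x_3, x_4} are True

x_1: True, x_2: True, x_3: False, x_4: False

{x_3, x_4}: 0 true → even ✓
{x_1, x_3}: 1 true → odd ✓
{x_1, x_2, x_3}: 2 true → even ✓
{x_2, x_4}: 1 true → odd ✓
{x_1, x_3, x_4}: 1 true → odd ✓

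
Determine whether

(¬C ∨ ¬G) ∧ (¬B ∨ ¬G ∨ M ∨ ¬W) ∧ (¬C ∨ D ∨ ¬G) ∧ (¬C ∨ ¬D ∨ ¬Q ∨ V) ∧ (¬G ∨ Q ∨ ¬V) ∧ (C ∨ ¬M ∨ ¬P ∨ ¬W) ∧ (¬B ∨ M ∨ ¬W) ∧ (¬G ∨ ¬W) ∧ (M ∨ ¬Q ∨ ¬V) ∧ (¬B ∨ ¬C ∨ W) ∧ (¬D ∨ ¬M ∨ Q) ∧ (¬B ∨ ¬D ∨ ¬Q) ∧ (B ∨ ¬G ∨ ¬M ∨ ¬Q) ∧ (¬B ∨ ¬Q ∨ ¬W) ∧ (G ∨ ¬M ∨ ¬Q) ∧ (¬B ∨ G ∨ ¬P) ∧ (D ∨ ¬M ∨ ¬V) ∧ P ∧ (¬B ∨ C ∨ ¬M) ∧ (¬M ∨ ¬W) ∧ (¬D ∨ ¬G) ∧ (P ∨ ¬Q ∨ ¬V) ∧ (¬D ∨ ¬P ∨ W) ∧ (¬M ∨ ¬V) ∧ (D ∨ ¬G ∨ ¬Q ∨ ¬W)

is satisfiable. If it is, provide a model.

Unit clause (P) forces P = True.
Set W = True.
  then (¬G ∨ ¬W) forces G = False.
  then (¬B ∨ G ∨ ¬P) forces B = False.
  then (¬M ∨ ¬W) forces M = False.
Set D = False.
Set V = False.
Set C = False.
Set Q = True.
All clauses satisfied.

W: True, B: False, D: False, G: False, V: False, C: False, P: True, M: False, Q: True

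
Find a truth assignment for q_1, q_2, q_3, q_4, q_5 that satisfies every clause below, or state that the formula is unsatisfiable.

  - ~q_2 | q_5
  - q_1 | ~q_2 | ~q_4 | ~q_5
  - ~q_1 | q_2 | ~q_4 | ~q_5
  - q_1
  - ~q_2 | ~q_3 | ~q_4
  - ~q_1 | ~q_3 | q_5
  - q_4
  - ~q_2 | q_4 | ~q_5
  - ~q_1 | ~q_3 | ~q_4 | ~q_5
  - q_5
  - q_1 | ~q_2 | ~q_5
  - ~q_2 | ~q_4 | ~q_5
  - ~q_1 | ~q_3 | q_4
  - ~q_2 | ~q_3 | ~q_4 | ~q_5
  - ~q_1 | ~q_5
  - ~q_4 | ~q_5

Unsatisfiable — no assignment works.

Case q_5 = True:
  (q_1) forces q_1 = True.
  Clause (~q_1 | ~q_5) is falsified — contradiction.
Case q_5 = False:
  Clause (q_5) is falsified — contradiction.
Both cases fail, so the formula is unsatisfiable.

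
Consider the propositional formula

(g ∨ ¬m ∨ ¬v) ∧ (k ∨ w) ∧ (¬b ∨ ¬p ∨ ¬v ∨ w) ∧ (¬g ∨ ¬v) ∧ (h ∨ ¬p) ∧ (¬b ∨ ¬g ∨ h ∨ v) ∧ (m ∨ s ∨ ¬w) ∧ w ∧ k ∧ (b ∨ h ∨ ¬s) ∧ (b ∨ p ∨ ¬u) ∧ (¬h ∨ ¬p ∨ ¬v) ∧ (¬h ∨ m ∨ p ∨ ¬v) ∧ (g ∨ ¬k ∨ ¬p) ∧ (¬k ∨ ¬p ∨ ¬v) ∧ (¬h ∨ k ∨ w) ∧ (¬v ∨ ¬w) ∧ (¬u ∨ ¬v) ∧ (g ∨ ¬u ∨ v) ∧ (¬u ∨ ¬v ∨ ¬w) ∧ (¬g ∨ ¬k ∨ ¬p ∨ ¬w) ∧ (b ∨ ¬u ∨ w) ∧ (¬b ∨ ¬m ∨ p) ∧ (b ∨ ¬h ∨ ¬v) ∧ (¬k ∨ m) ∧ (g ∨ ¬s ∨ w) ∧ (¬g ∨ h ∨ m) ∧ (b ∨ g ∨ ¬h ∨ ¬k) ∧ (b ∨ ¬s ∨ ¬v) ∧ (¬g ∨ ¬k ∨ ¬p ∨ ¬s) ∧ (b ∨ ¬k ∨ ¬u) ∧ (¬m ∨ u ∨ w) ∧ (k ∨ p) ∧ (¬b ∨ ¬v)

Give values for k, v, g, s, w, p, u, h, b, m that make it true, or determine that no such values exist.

Unit clause (w) forces w = True.
Unit clause (k) forces k = True.
In (¬v ∨ ¬w) only ¬v is left, so v = False.
In (¬k ∨ m) only m is left, so m = True.
Set g = True.
  then (¬g ∨ ¬k ∨ ¬p ∨ ¬w) forces p = False.
  then (¬b ∨ ¬m ∨ p) forces b = False.
  then (b ∨ ¬k ∨ ¬u) forces u = False.
Set s = False.
Set h = True.
All clauses satisfied.

k=T; v=F; g=T; s=F; w=T; p=F; u=F; h=T; b=F; m=T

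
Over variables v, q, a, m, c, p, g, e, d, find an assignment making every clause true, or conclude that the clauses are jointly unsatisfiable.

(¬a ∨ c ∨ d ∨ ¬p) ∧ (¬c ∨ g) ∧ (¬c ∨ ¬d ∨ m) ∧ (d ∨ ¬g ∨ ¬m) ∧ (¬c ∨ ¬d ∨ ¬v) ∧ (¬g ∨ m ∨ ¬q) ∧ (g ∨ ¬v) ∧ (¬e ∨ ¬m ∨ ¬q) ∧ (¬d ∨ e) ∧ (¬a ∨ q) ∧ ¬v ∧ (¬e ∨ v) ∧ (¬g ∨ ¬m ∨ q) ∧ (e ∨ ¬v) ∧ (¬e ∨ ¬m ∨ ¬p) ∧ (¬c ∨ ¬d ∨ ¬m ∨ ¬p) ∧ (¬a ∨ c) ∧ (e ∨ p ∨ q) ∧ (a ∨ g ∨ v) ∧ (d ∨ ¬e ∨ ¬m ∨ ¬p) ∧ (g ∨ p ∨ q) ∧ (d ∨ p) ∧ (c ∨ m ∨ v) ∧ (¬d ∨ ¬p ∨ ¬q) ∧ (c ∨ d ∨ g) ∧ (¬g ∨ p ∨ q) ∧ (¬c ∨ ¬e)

v = False, q = False, a = False, m = False, c = True, p = True, g = True, e = False, d = False

Unit clause (¬v) forces v = False.
In (¬e ∨ v) only ¬e is left, so e = False.
In (¬d ∨ e) only ¬d is left, so d = False.
In (d ∨ p) only p is left, so p = True.
Set q = False.
  then (¬a ∨ q) forces a = False.
  then (a ∨ g ∨ v) forces g = True.
  then (d ∨ ¬g ∨ ¬m) forces m = False.
  then (c ∨ m ∨ v) forces c = True.
All clauses satisfied.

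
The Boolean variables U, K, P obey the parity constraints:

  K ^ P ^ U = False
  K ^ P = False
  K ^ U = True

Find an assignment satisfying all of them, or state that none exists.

U = False; K = True; P = True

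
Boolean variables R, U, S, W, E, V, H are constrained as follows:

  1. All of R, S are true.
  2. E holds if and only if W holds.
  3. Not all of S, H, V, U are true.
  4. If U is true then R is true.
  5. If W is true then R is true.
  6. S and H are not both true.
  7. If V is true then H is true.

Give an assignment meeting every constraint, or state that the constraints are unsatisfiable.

R = True; U = True; S = True; W = False; E = False; V = False; H = False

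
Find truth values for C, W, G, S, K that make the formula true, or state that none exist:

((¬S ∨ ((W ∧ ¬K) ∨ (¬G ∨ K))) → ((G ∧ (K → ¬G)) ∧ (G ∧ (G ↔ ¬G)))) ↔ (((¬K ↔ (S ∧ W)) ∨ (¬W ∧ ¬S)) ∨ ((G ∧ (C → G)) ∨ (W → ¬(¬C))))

C=F, W=T, G=F, S=T, K=T

  ((¬S ∨ ((W ∧ ¬K) ∨ (¬G ∨ K))) → ((G ∧ (K → ¬G)) ∧ (G ∧ (G ↔ ¬G)))) ↔ (((¬K ↔ (S ∧ W)) ∨ (¬W ∧ ¬S)) ∨ ((G ∧ (C → G)) ∨ (W → ¬(¬C)))) = True
    (¬S ∨ ((W ∧ ¬K) ∨ (¬G ∨ K))) → ((G ∧ (K → ¬G)) ∧ (G ∧ (G ↔ ¬G))) = False
      ¬S ∨ ((W ∧ ¬K) ∨ (¬G ∨ K)) = True
        ¬S = False
        (W ∧ ¬K) ∨ (¬G ∨ K) = True
          W ∧ ¬K = False
            ¬K = False
          ¬G ∨ K = True
            ¬G = True
      (G ∧ (K → ¬G)) ∧ (G ∧ (G ↔ ¬G)) = False
        G ∧ (K → ¬G) = False
          K → ¬G = True
            ¬G = True
        G ∧ (G ↔ ¬G) = False
          G ↔ ¬G = False
            ¬G = True
    ((¬K ↔ (S ∧ W)) ∨ (¬W ∧ ¬S)) ∨ ((G ∧ (C → G)) ∨ (W → ¬(¬C))) = False
      (¬K ↔ (S ∧ W)) ∨ (¬W ∧ ¬S) = False
        ¬K ↔ (S ∧ W) = False
          ¬K = False
          S ∧ W = True
        ¬W ∧ ¬S = False
          ¬W = False
          ¬S = False
      (G ∧ (C → G)) ∨ (W → ¬(¬C)) = False
        G ∧ (C → G) = False
          C → G = True
        W → ¬(¬C) = False
          ¬(¬C) = False
            ¬C = True
The formula evaluates to True.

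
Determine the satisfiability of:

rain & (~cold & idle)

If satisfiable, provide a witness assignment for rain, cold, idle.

rain = True, cold = False, idle = True

  ~cold & idle = True
    ~cold = True
Both conjuncts True, so the formula holds.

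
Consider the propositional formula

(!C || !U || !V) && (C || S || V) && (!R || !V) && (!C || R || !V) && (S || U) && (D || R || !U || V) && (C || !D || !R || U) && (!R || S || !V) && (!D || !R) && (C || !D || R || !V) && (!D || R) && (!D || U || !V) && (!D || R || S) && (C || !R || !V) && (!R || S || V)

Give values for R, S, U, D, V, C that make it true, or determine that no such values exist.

Set R = True.
  then (!R || !V) forces V = False.
  then (!D || !R) forces D = False.
  then (!R || S || V) forces S = True.
Set U = True.
Set C = False.
All clauses satisfied.

R: True, S: True, U: True, D: False, V: False, C: False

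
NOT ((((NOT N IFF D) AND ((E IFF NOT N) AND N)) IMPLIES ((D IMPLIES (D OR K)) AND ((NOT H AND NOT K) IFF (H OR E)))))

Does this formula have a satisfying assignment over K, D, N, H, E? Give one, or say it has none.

K: True, D: False, N: True, H: True, E: False

  NOT ((((NOT N IFF D) AND ((E IFF NOT N) AND N)) IMPLIES ((D IMPLIES (D OR K)) AND ((NOT H AND NOT K) IFF (H OR E))))) = True
    ((NOT N IFF D) AND ((E IFF NOT N) AND N)) IMPLIES ((D IMPLIES (D OR K)) AND ((NOT H AND NOT K) IFF (H OR E))) = False
      (NOT N IFF D) AND ((E IFF NOT N) AND N) = True
        NOT N IFF D = True
          NOT N = False
        (E IFF NOT N) AND N = True
          E IFF NOT N = True
            NOT N = False
      (D IMPLIES (D OR K)) AND ((NOT H AND NOT K) IFF (H OR E)) = False
        D IMPLIES (D OR K) = True
          D OR K = True
        (NOT H AND NOT K) IFF (H OR E) = False
          NOT H AND NOT K = False
            NOT H = False
            NOT K = False
          H OR E = True
The formula evaluates to True.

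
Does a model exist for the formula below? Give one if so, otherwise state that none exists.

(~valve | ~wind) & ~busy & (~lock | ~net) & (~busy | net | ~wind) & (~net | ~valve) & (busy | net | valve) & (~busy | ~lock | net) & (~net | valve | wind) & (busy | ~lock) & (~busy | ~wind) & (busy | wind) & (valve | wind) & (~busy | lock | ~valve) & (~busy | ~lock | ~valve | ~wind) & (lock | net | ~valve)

Unit clause (~busy) forces busy = False.
In (busy | ~lock) only ~lock is left, so lock = False.
In (busy | wind) only wind is left, so wind = True.
In (~valve | ~wind) only ~valve is left, so valve = False.
In (busy | net | valve) only net is left, so net = True.
All clauses satisfied.

net: True; valve: False; busy: False; wind: True; lock: False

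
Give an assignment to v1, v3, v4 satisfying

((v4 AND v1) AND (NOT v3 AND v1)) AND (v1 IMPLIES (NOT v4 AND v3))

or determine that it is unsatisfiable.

Case v3 = True: the conjunct NOT v3 is False.
Case v3 = False: the formula simplifies to ((v4 AND v1) AND v1) AND NOT v1.
  v1 = True: the conjunct NOT v1 is False.
  v1 = False: the conjunct v1 is False.
Both cases fail — unsatisfiable.

UNSATISFIABLE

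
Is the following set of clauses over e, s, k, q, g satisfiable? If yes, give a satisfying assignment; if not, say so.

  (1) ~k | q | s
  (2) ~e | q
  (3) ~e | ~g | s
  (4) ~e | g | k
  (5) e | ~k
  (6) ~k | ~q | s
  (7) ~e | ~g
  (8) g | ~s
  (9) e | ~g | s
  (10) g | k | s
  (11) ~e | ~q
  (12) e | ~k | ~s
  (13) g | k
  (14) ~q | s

e = False; s = True; k = False; q = False; g = True

Set e = False.
  then (e | ~k) forces k = False.
  then (g | k) forces g = True.
  then (e | ~g | s) forces s = True.
Set q = False.
All clauses satisfied.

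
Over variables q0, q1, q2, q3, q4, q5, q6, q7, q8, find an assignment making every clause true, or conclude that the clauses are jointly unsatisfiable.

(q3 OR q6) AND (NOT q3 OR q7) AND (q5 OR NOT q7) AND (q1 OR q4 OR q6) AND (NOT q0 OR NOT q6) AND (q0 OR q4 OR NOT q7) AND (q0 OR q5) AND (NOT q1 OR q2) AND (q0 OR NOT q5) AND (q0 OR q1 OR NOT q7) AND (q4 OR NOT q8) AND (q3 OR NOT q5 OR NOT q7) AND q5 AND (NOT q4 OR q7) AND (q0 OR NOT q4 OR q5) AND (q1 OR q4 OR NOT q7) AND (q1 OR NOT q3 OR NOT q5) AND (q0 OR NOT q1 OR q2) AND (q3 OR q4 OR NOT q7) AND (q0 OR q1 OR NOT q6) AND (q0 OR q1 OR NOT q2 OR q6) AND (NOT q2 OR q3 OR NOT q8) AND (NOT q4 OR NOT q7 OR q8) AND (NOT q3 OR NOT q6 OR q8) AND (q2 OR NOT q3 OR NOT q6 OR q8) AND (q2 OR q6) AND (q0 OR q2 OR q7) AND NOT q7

Case q0 = True:
  (NOT q0 OR NOT q6) forces q6 = False.
  (q3 OR q6) forces q3 = True.
  (NOT q3 OR q7) forces q7 = True.
  Clause (NOT q7) is falsified — contradiction.
Case q0 = False:
  (q0 OR q5) forces q5 = True.
  Clause (q0 OR NOT q5) is falsified — contradiction.
Both cases fail, so the formula is unsatisfiable.

The formula is unsatisfiable.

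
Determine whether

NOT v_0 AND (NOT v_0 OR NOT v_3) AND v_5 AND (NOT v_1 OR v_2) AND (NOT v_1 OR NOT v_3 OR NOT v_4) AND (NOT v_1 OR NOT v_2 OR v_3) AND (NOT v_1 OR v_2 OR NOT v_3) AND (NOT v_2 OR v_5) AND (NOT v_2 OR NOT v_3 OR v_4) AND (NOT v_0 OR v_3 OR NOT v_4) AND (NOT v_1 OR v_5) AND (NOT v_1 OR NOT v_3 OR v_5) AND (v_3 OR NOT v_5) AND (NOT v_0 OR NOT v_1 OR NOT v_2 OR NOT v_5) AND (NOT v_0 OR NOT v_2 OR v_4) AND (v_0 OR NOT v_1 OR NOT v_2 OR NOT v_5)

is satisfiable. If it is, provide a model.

Unit clause (NOT v_0) forces v_0 = False.
Unit clause (v_5) forces v_5 = True.
In (v_3 OR NOT v_5) only v_3 is left, so v_3 = True.
Try v_1 = True:
  (NOT v_1 OR v_2) forces v_2 = True.
  clause (v_0 OR NOT v_1 OR NOT v_2 OR NOT v_5) is falsified — backtrack.
So v_1 = False.
Set v_2 = True.
  then (NOT v_2 OR NOT v_3 OR v_4) forces v_4 = True.
All clauses satisfied.

v_0=F; v_1=F; v_2=T; v_3=T; v_4=T; v_5=T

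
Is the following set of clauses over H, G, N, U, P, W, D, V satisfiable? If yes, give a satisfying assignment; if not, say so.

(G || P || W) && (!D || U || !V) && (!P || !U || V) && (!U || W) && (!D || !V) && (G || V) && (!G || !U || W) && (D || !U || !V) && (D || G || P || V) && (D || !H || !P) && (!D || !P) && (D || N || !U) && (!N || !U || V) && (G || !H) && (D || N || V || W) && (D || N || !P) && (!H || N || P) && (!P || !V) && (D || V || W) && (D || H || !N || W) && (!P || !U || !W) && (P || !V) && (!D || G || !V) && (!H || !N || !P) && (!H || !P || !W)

H: True; G: True; N: True; U: False; P: False; W: False; D: True; V: False

Set H = True.
  then (G || !H) forces G = True.
Try N = False:
  (!H || N || P) forces P = True.
  (D || !H || !P) forces D = True.
  clause (!D || !P) is falsified — backtrack.
So N = True.
  then (!H || !N || !P) forces P = False.
  then (P || !V) forces V = False.
  then (!N || !U || V) forces U = False.
Set W = False.
  then (D || V || W) forces D = True.
All clauses satisfied.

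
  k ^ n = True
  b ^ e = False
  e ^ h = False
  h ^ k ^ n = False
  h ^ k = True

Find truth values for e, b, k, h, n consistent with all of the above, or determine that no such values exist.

e = True, b = True, k = False, h = True, n = True

k ^ n = F ^ T = True ✓
b ^ e = T ^ T = False ✓
e ^ h = T ^ T = False ✓
h ^ k ^ n = T ^ F ^ T = False ✓
h ^ k = T ^ F = True ✓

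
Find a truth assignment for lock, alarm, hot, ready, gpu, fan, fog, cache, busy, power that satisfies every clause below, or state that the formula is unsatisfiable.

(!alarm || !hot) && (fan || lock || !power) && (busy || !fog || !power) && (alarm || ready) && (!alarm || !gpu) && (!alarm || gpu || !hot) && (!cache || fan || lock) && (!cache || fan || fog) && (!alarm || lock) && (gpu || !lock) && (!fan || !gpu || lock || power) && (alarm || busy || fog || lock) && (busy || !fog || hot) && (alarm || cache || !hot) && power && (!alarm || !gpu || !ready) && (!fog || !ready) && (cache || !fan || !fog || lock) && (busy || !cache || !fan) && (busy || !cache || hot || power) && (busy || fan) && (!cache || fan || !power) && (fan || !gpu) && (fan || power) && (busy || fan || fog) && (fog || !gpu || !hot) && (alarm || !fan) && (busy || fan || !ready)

UNSATISFIABLE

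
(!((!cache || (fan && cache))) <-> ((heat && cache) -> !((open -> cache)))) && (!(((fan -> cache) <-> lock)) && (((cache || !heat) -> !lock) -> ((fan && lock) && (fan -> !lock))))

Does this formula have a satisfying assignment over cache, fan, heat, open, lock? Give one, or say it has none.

UNSATISFIABLE

Case cache = True: the formula simplifies to (!fan <-> !heat) && (!lock && (!lock -> ((fan && lock) && (fan -> !lock)))).
  lock = True: the conjunct !lock is False.
  lock = False: the conjunct !lock -> ((fan && lock) && (fan -> !lock)) becomes !False -> (False && True) = False.
Case cache = False: the conjunct !((!cache || (fan && cache))) <-> ((heat && cache) -> !((open -> cache))) becomes !True <-> (False -> !(!open)) = False.
Both cases fail — unsatisfiable.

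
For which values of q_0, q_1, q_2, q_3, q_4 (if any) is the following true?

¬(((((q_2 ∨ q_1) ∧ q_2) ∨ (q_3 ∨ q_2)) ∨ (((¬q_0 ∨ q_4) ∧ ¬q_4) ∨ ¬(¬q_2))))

q_0 = False, q_1 = False, q_2 = False, q_3 = False, q_4 = True

  ¬(((((q_2 ∨ q_1) ∧ q_2) ∨ (q_3 ∨ q_2)) ∨ (((¬q_0 ∨ q_4) ∧ ¬q_4) ∨ ¬(¬q_2)))) = True
    (((q_2 ∨ q_1) ∧ q_2) ∨ (q_3 ∨ q_2)) ∨ (((¬q_0 ∨ q_4) ∧ ¬q_4) ∨ ¬(¬q_2)) = False
      ((q_2 ∨ q_1) ∧ q_2) ∨ (q_3 ∨ q_2) = False
        (q_2 ∨ q_1) ∧ q_2 = False
          q_2 ∨ q_1 = False
        q_3 ∨ q_2 = False
      ((¬q_0 ∨ q_4) ∧ ¬q_4) ∨ ¬(¬q_2) = False
        (¬q_0 ∨ q_4) ∧ ¬q_4 = False
          ¬q_0 ∨ q_4 = True
            ¬q_0 = True
          ¬q_4 = False
        ¬(¬q_2) = False
          ¬q_2 = True
The formula evaluates to True.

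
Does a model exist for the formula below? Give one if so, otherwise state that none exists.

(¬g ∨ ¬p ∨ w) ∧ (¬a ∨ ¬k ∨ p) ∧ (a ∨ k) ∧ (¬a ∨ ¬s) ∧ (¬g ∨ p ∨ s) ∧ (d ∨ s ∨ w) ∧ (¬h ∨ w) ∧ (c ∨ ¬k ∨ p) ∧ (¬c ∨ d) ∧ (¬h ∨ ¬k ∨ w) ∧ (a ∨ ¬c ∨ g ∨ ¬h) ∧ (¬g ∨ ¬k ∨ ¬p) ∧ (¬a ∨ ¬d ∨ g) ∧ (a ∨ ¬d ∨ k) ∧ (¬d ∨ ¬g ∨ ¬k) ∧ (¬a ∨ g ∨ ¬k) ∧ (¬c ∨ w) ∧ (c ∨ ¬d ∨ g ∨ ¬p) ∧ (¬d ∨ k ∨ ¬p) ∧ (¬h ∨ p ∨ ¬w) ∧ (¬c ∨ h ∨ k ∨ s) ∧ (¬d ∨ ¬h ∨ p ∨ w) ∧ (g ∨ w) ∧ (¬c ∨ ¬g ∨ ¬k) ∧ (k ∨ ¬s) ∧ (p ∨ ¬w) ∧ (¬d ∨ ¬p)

Set w = True.
  then (p ∨ ¬w) forces p = True.
  then (¬d ∨ ¬p) forces d = False.
  then (¬c ∨ d) forces c = False.
Set h = True.
Set k = True.
  then (¬g ∨ ¬k ∨ ¬p) forces g = False.
  then (¬a ∨ g ∨ ¬k) forces a = False.
Set s = False.
All clauses satisfied.

w: True, p: True, c: False, h: True, k: True, g: False, d: False, a: False, s: False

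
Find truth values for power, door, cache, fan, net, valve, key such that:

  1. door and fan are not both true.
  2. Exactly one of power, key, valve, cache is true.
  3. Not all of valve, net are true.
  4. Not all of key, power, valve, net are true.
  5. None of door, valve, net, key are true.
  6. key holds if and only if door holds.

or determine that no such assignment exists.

power = False, door = False, cache = True, fan = False, net = False, valve = False, key = False

  (1) door=F, fan=F — not both ✓
  (2) {power, key, valve, cache}: 1 true — exactly one ✓
  (3) {valve, net}: 0/2 true — not all ✓
  (4) {key, power, valve, net}: 0/4 true — not all ✓
  (5) {door, valve, net, key}: 0 true — none ✓
  (6) key=F, door=F — same ✓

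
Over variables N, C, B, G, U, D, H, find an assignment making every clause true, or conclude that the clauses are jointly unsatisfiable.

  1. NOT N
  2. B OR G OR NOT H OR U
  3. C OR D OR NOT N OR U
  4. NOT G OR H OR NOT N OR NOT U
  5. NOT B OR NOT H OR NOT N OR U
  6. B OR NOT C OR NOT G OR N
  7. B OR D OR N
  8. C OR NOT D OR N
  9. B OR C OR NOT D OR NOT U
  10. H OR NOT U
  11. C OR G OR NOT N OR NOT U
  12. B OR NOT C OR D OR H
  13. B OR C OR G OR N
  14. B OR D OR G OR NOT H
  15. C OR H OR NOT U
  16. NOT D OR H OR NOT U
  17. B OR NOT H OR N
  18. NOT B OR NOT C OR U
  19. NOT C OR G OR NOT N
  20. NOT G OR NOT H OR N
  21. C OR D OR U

N: False, C: True, B: True, G: False, U: True, D: True, H: True

Unit clause (NOT N) forces N = False.
Set C = True.
Set B = True.
  then (NOT B OR NOT C OR U) forces U = True.
  then (H OR NOT U) forces H = True.
  then (NOT G OR NOT H OR N) forces G = False.
Set D = True.
All clauses satisfied.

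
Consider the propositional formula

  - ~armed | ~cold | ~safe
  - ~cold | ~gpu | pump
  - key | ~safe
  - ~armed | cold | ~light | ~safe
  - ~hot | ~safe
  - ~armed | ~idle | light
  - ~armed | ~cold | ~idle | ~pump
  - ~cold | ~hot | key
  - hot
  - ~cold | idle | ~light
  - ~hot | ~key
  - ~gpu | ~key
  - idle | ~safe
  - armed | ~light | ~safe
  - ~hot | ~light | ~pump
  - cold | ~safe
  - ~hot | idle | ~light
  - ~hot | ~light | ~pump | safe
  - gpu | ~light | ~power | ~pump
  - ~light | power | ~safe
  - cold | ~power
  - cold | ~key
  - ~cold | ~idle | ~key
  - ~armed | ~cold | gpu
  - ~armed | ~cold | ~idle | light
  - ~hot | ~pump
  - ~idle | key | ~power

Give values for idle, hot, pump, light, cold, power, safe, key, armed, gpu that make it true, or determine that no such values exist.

Unit clause (hot) forces hot = True.
In (~hot | ~key) only ~key is left, so key = False.
In (~hot | ~pump) only ~pump is left, so pump = False.
In (key | ~safe) only ~safe is left, so safe = False.
In (~cold | ~hot | key) only ~cold is left, so cold = False.
In (cold | ~power) only ~power is left, so power = False.
Set idle = True.
Set light = True.
Set armed = False.
Set gpu = True.
All clauses satisfied.

idle = True; hot = True; pump = False; light = True; cold = False; power = False; safe = False; key = False; armed = False; gpu = True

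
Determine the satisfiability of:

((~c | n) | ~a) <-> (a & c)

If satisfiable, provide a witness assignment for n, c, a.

n = True, c = True, a = True

  ((~c | n) | ~a) <-> (a & c) = True
    (~c | n) | ~a = True
      ~c | n = True
        ~c = False
      ~a = False
    a & c = True
The formula evaluates to True.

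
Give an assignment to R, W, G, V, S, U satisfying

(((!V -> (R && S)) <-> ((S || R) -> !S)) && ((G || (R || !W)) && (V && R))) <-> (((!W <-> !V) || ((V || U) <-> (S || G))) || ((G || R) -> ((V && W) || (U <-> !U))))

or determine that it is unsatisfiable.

R: True; W: True; G: False; V: True; S: False; U: True

  (((!V -> (R && S)) <-> ((S || R) -> !S)) && ((G || (R || !W)) && (V && R))) <-> (((!W <-> !V) || ((V || U) <-> (S || G))) || ((G || R) -> ((V && W) || (U <-> !U)))) = True
    ((!V -> (R && S)) <-> ((S || R) -> !S)) && ((G || (R || !W)) && (V && R)) = True
      (!V -> (R && S)) <-> ((S || R) -> !S) = True
        !V -> (R && S) = True
          !V = False
          R && S = False
        (S || R) -> !S = True
          S || R = True
          !S = True
      (G || (R || !W)) && (V && R) = True
        G || (R || !W) = True
          R || !W = True
            !W = False
        V && R = True
    ((!W <-> !V) || ((V || U) <-> (S || G))) || ((G || R) -> ((V && W) || (U <-> !U))) = True
      (!W <-> !V) || ((V || U) <-> (S || G)) = True
        !W <-> !V = True
          !W = False
          !V = False
        (V || U) <-> (S || G) = False
          V || U = True
          S || G = False
      (G || R) -> ((V && W) || (U <-> !U)) = True
        G || R = True
        (V && W) || (U <-> !U) = True
          V && W = True
          U <-> !U = False
            !U = False
The formula evaluates to True.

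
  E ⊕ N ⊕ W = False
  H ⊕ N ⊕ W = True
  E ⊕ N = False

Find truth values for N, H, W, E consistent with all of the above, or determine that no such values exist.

N=F; H=T; W=F; E=F

E ⊕ N ⊕ W = F ⊕ F ⊕ F = False ✓
H ⊕ N ⊕ W = T ⊕ F ⊕ F = True ✓
E ⊕ N = F ⊕ F = False ✓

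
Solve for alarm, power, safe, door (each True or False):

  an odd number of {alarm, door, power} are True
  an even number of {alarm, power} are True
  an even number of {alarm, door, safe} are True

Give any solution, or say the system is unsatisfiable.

alarm: False, power: False, safe: True, door: True

{alarm, door, power}: 1 true → odd ✓
{alarm, power}: 0 true → even ✓
{alarm, door, safe}: 2 true → even ✓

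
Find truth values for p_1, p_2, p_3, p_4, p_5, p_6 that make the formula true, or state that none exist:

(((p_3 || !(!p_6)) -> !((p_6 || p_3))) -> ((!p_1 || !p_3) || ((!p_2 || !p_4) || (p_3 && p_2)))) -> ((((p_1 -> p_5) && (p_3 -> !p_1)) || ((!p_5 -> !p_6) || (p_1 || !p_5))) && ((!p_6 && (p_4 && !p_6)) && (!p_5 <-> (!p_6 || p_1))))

p_1=F, p_2=T, p_3=F, p_4=T, p_5=F, p_6=F

  (((p_3 || !(!p_6)) -> !((p_6 || p_3))) -> ((!p_1 || !p_3) || ((!p_2 || !p_4) || (p_3 && p_2)))) -> ((((p_1 -> p_5) && (p_3 -> !p_1)) || ((!p_5 -> !p_6) || (p_1 || !p_5))) && ((!p_6 && (p_4 && !p_6)) && (!p_5 <-> (!p_6 || p_1)))) = True
    ((p_3 || !(!p_6)) -> !((p_6 || p_3))) -> ((!p_1 || !p_3) || ((!p_2 || !p_4) || (p_3 && p_2))) = True
      (p_3 || !(!p_6)) -> !((p_6 || p_3)) = True
        p_3 || !(!p_6) = False
          !(!p_6) = False
            !p_6 = True
        !((p_6 || p_3)) = True
          p_6 || p_3 = False
      (!p_1 || !p_3) || ((!p_2 || !p_4) || (p_3 && p_2)) = True
        !p_1 || !p_3 = True
          !p_1 = True
          !p_3 = True
        (!p_2 || !p_4) || (p_3 && p_2) = False
          !p_2 || !p_4 = False
            !p_2 = False
            !p_4 = False
          p_3 && p_2 = False
    (((p_1 -> p_5) && (p_3 -> !p_1)) || ((!p_5 -> !p_6) || (p_1 || !p_5))) && ((!p_6 && (p_4 && !p_6)) && (!p_5 <-> (!p_6 || p_1))) = True
      ((p_1 -> p_5) && (p_3 -> !p_1)) || ((!p_5 -> !p_6) || (p_1 || !p_5)) = True
        (p_1 -> p_5) && (p_3 -> !p_1) = True
          p_1 -> p_5 = True
          p_3 -> !p_1 = True
            !p_1 = True
        (!p_5 -> !p_6) || (p_1 || !p_5) = True
          !p_5 -> !p_6 = True
            !p_5 = True
            !p_6 = True
          p_1 || !p_5 = True
            !p_5 = True
      (!p_6 && (p_4 && !p_6)) && (!p_5 <-> (!p_6 || p_1)) = True
        !p_6 && (p_4 && !p_6) = True
          !p_6 = True
          p_4 && !p_6 = True
            !p_6 = True
        !p_5 <-> (!p_6 || p_1) = True
          !p_5 = True
          !p_6 || p_1 = True
            !p_6 = True
The formula evaluates to True.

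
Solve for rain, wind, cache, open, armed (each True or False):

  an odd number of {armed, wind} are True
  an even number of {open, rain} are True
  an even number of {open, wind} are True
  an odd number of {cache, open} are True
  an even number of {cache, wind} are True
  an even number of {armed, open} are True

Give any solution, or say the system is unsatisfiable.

Adding constraints 3, 4, 5 mod 2: every variable appears an even number of times on the left, so the left side is 0.
But the right sides sum to 1 (mod 2). 0 ≠ 1 — the system is inconsistent.

The formula is unsatisfiable.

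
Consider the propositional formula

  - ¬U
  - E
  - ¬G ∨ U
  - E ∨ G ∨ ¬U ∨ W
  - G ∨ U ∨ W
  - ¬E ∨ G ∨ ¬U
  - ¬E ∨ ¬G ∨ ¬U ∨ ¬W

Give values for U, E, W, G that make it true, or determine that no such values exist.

Unit clause (¬U) forces U = False.
Unit clause (E) forces E = True.
In (¬G ∨ U) only ¬G is left, so G = False.
In (G ∨ U ∨ W) only W is left, so W = True.
Check each clause:
  (¬U): ¬U holds.
  (E): E holds.
  (¬G ∨ U): ¬G holds.
  (E ∨ G ∨ ¬U ∨ W): E holds.
  (G ∨ U ∨ W): W holds.
  (¬E ∨ G ∨ ¬U): ¬U holds.
  (¬E ∨ ¬G ∨ ¬U ∨ ¬W): ¬G holds.
All clauses satisfied.

U = False; E = True; W = True; G = False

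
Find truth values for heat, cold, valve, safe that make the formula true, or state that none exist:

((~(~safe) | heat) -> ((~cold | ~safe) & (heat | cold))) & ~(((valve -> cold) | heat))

heat: False; cold: False; valve: True; safe: False

  (~(~safe) | heat) -> ((~cold | ~safe) & (heat | cold)) = True
    ~(~safe) | heat = False
      ~(~safe) = False
        ~safe = True
    (~cold | ~safe) & (heat | cold) = False
      ~cold | ~safe = True
        ~cold = True
        ~safe = True
      heat | cold = False
  ~(((valve -> cold) | heat)) = True
    (valve -> cold) | heat = False
      valve -> cold = False
Both conjuncts True, so the formula holds.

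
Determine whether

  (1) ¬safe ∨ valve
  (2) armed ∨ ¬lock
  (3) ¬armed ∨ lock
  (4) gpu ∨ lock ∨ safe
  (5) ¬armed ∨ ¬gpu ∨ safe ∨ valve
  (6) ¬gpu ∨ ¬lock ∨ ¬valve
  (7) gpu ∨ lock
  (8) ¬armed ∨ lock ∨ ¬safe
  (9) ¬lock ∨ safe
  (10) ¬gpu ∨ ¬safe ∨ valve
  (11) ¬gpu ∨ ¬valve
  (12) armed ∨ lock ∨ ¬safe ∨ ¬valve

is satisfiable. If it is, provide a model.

Set valve = False.
  then (¬safe ∨ valve) forces safe = False.
  then (¬lock ∨ safe) forces lock = False.
  then (¬armed ∨ lock) forces armed = False.
  then (gpu ∨ lock ∨ safe) forces gpu = True.
All clauses satisfied.

valve = False, armed = False, gpu = True, lock = False, safe = False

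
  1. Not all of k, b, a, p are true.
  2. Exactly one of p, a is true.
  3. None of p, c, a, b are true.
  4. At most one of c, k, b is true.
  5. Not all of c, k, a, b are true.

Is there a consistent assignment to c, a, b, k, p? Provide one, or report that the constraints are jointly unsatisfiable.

The formula is unsatisfiable.

Case a = True:
  Constraint (3) is violated (a=T) — contradiction.
Case a = False:
  (2) with a=F forces p = True.
  Constraint (3) is violated (p=T) — contradiction.
Both cases fail — unsatisfiable.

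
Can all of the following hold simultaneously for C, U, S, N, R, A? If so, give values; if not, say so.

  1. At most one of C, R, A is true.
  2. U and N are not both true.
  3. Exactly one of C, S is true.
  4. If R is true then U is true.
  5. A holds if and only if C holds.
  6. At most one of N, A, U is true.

C = False; U = False; S = True; N = False; R = False; A = False

  (1) {C, R, A}: 0 true — at most one ✓
  (2) U=F, N=F — not both ✓
  (3) {C, S}: 1 true — exactly one ✓
  (4) R=F ⇒ U: vacuous ✓
  (5) A=F, C=F — same ✓
  (6) {N, A, U}: 0 true — at most one ✓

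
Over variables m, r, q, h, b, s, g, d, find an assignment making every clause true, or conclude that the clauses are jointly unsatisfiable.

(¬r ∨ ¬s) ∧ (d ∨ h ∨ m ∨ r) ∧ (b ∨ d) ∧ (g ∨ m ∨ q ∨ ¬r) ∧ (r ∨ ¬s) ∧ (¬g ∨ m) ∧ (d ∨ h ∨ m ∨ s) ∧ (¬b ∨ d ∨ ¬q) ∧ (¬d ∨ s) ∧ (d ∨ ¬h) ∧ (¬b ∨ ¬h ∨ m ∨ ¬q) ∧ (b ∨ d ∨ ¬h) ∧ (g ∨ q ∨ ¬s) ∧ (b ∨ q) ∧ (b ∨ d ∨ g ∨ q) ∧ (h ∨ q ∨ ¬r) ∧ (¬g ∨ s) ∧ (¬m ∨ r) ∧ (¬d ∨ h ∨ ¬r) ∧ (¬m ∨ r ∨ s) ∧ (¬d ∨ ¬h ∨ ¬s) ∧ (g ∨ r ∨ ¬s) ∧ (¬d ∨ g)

Case s = True:
  (¬r ∨ ¬s) forces r = False.
  Clause (r ∨ ¬s) is falsified — contradiction.
Case s = False:
  (¬d ∨ s) forces d = False.
  (b ∨ d) forces b = True.
  (¬b ∨ d ∨ ¬q) forces q = False.
  (d ∨ ¬h) forces h = False.
  (d ∨ h ∨ m ∨ s) forces m = True.
  (h ∨ q ∨ ¬r) forces r = False.
  Clause (¬m ∨ r) is falsified — contradiction.
Both cases fail, so the formula is unsatisfiable.

Unsatisfiable — no assignment works.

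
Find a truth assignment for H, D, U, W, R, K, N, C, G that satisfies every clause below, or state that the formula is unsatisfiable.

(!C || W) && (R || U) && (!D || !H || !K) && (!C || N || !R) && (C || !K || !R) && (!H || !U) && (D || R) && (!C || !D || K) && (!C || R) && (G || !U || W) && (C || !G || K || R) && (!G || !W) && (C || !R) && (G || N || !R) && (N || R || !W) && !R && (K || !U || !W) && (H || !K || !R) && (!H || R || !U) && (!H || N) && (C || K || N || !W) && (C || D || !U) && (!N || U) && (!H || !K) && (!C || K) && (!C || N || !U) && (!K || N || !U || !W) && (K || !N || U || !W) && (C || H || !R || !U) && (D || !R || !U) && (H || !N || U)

H=F, D=T, U=T, W=F, R=F, K=T, N=F, C=F, G=T

Unit clause (!R) forces R = False.
In (R || U) only U is left, so U = True.
In (!H || !U) only !H is left, so H = False.
In (D || R) only D is left, so D = True.
In (!C || R) only !C is left, so C = False.
Set W = False.
  then (G || !U || W) forces G = True.
  then (C || !G || K || R) forces K = True.
Set N = False.
All clauses satisfied.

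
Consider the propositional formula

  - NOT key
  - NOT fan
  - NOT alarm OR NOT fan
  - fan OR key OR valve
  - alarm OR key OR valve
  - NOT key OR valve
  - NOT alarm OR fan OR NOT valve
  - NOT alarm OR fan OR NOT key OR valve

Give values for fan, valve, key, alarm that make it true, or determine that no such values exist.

Unit clause (NOT key) forces key = False.
Unit clause (NOT fan) forces fan = False.
In (fan OR key OR valve) only valve is left, so valve = True.
In (NOT alarm OR fan OR NOT valve) only NOT alarm is left, so alarm = False.
Check each clause:
  (NOT key): NOT key holds.
  (NOT fan): NOT fan holds.
  (NOT alarm OR NOT fan): NOT alarm holds.
  (fan OR key OR valve): valve holds.
  (alarm OR key OR valve): valve holds.
  (NOT key OR valve): NOT key holds.
  (NOT alarm OR fan OR NOT valve): NOT alarm holds.
  (NOT alarm OR fan OR NOT key OR valve): NOT alarm holds.
All clauses satisfied.

fan=F, valve=T, key=F, alarm=F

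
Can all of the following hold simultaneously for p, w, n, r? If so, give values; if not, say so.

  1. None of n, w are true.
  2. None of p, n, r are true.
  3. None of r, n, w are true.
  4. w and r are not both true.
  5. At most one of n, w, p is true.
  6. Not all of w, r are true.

p: False, w: False, n: False, r: False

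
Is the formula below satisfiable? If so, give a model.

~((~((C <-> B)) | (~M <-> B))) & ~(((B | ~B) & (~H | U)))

C=F, U=F, M=F, B=F, H=T

  ~((~((C <-> B)) | (~M <-> B))) = True
    ~((C <-> B)) | (~M <-> B) = False
      ~((C <-> B)) = False
        C <-> B = True
      ~M <-> B = False
        ~M = True
  ~(((B | ~B) & (~H | U))) = True
    (B | ~B) & (~H | U) = False
      B | ~B = True
        ~B = True
      ~H | U = False
        ~H = False
Both conjuncts True, so the formula holds.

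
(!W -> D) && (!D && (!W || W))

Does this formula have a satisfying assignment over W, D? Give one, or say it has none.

W = True; D = False

  !W -> D = True
    !W = False
  !D && (!W || W) = True
    !D = True
    !W || W = True
      !W = False
Both conjuncts True, so the formula holds.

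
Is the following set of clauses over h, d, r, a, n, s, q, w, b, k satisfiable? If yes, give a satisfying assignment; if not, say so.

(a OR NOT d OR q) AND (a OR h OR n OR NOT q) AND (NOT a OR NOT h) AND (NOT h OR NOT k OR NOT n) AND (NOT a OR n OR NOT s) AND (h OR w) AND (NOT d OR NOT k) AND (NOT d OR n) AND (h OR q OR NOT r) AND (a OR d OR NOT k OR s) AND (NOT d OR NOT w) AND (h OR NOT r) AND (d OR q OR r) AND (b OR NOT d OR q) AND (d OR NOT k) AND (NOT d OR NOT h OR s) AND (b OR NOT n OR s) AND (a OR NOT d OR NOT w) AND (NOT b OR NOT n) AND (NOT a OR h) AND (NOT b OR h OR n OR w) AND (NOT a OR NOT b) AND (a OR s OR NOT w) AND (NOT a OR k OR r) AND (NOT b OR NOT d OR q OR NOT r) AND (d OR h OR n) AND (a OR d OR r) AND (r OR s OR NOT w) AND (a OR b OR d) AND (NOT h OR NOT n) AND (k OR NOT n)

Set h = True.
  then (NOT a OR NOT h) forces a = False.
  then (NOT h OR NOT n) forces n = False.
  then (NOT d OR n) forces d = False.
  then (d OR NOT k) forces k = False.
  then (a OR d OR r) forces r = True.
  then (a OR b OR d) forces b = True.
Set s = False.
  then (a OR s OR NOT w) forces w = False.
Set q = False.
All clauses satisfied.

h: True, d: False, r: True, a: False, n: False, s: False, q: False, w: False, b: True, k: False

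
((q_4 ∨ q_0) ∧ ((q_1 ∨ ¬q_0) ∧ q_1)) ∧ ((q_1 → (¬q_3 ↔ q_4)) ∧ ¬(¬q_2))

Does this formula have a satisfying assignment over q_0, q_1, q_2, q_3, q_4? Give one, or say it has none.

q_0 = False, q_1 = True, q_2 = True, q_3 = False, q_4 = True

  (q_4 ∨ q_0) ∧ ((q_1 ∨ ¬q_0) ∧ q_1) = True
    q_4 ∨ q_0 = True
    (q_1 ∨ ¬q_0) ∧ q_1 = True
      q_1 ∨ ¬q_0 = True
        ¬q_0 = True
  (q_1 → (¬q_3 ↔ q_4)) ∧ ¬(¬q_2) = True
    q_1 → (¬q_3 ↔ q_4) = True
      ¬q_3 ↔ q_4 = True
        ¬q_3 = True
    ¬(¬q_2) = True
      ¬q_2 = False
Both conjuncts True, so the formula holds.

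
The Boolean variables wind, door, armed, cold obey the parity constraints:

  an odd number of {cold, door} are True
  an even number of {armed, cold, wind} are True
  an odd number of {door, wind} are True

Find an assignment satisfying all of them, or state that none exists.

wind = False, door = True, armed = False, cold = False

{cold, door}: 1 true → odd ✓
{armed, cold, wind}: 0 true → even ✓
{door, wind}: 1 true → odd ✓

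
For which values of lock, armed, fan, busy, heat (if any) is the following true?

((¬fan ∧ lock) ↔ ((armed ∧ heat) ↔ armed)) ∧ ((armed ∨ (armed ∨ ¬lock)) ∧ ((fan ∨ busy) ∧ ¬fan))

lock = False; armed = True; fan = False; busy = True; heat = False

  (¬fan ∧ lock) ↔ ((armed ∧ heat) ↔ armed) = True
    ¬fan ∧ lock = False
      ¬fan = True
    (armed ∧ heat) ↔ armed = False
      armed ∧ heat = False
  (armed ∨ (armed ∨ ¬lock)) ∧ ((fan ∨ busy) ∧ ¬fan) = True
    armed ∨ (armed ∨ ¬lock) = True
      armed ∨ ¬lock = True
        ¬lock = True
    (fan ∨ busy) ∧ ¬fan = True
      fan ∨ busy = True
      ¬fan = True
Both conjuncts True, so the formula holds.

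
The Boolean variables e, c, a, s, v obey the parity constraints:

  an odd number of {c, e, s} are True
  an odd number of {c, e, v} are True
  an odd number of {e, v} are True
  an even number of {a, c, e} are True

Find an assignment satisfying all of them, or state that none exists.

e: False, c: False, a: False, s: True, v: True

{c, e, s}: 1 true → odd ✓
{c, e, v}: 1 true → odd ✓
{e, v}: 1 true → odd ✓
{a, c, e}: 0 true → even ✓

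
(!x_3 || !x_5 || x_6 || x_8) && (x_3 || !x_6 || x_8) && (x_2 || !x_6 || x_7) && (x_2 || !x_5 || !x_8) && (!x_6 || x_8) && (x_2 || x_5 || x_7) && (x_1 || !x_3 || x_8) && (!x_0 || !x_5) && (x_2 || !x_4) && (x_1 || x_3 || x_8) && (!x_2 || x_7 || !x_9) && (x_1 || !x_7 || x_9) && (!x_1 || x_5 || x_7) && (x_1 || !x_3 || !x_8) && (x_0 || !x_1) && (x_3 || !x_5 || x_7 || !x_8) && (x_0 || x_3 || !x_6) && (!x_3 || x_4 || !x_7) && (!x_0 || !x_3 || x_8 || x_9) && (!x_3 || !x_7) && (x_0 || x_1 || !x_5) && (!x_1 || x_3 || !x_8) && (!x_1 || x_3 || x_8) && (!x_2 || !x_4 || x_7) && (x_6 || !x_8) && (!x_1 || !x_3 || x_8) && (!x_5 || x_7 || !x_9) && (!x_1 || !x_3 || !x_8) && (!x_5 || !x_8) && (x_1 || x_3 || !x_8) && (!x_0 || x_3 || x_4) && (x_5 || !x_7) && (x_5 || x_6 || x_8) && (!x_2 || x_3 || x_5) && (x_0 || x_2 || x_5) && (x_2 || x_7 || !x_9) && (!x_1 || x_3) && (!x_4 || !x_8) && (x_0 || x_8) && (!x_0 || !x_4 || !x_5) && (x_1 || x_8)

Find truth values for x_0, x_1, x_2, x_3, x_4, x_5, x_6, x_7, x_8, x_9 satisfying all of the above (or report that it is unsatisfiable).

No satisfying assignment exists.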